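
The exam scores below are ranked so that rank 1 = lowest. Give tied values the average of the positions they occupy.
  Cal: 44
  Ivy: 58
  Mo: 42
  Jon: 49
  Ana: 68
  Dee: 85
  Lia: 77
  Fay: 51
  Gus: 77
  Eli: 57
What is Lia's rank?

8.5

Sorted (ascending): 42, 44, 49, 51, 57, 58, 68, 77, 77, 85
The 2 values of 77 occupy positions 8–9 → average rank (8+9)/2 = 8.5.
Lia has value 77 → rank 8.5.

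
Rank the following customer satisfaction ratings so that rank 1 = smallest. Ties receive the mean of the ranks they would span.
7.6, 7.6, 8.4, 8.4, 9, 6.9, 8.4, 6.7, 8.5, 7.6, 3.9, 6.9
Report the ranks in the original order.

6, 6, 9, 9, 12, 3.5, 9, 2, 11, 6, 1, 3.5

Sorted (ascending): 3.9, 6.7, 6.9, 6.9, 7.6, 7.6, 7.6, 8.4, 8.4, 8.4, 8.5, 9
The 2 values of 6.9 occupy positions 3–4 → average rank (3+4)/2 = 3.5.
The 3 values of 7.6 occupy positions 5–7 → average rank 6.
The 3 values of 8.4 occupy positions 8–10 → average rank 9.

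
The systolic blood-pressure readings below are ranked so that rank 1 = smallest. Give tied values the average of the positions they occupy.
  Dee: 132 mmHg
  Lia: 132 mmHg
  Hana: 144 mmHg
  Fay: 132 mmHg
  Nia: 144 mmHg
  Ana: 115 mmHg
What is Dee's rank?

Sorted (ascending): 115, 132, 132, 132, 144, 144
The 3 values of 132 occupy positions 2–4 → average rank 3.
The 2 values of 144 occupy positions 5–6 → average rank (5+6)/2 = 5.5.
Dee has value 132 mmHg → rank 3.

3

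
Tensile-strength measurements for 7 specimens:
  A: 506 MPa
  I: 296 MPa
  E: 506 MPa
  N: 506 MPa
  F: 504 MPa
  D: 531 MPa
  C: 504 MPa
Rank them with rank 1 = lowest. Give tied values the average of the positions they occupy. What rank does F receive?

Sorted (ascending): 296, 504, 504, 506, 506, 506, 531
The 2 values of 504 occupy positions 2–3 → average rank (2+3)/2 = 2.5.
The 3 values of 506 occupy positions 4–6 → average rank 5.
F has value 504 MPa → rank 2.5.

2.5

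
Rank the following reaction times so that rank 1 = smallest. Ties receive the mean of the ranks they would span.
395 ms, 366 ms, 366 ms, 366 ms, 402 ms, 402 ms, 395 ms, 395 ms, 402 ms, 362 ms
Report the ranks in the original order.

6, 3, 3, 3, 9, 9, 6, 6, 9, 1

Sorted (ascending): 362, 366, 366, 366, 395, 395, 395, 402, 402, 402
The 3 values of 366 occupy positions 2–4 → average rank 3.
The 3 values of 395 occupy positions 5–7 → average rank 6.
The 3 values of 402 occupy positions 8–10 → average rank 9.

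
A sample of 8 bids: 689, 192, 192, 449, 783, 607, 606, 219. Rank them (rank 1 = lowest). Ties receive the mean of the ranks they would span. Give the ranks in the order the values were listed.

7, 1.5, 1.5, 4, 8, 6, 5, 3

Sorted (ascending): 192, 192, 219, 449, 606, 607, 689, 783
The 2 values of 192 occupy positions 1–2 → average rank (1+2)/2 = 1.5.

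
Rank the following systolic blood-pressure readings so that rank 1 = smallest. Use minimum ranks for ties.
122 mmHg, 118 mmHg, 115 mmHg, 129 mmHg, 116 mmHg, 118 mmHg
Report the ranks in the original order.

Sorted (ascending): 115, 116, 118, 118, 122, 129
The 2 values of 118 occupy positions 3–4 → each gets rank 3.

5, 3, 1, 6, 2, 3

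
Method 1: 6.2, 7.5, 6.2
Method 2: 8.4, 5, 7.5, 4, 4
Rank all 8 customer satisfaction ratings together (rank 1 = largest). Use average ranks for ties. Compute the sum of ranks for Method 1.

11.5

Sorted (descending): 8.4, 7.5, 7.5, 6.2, 6.2, 5, 4, 4
The 2 values of 7.5 occupy positions 2–3 → average rank (2+3)/2 = 2.5.
The 2 values of 6.2 occupy positions 4–5 → average rank (4+5)/2 = 4.5.
The 2 values of 4 occupy positions 7–8 → average rank (7+8)/2 = 7.5.
Method 1 values → pooled ranks: 6.2→4.5, 7.5→2.5, 6.2→4.5
Rank sum = 4.5 + 2.5 + 4.5 = 11.5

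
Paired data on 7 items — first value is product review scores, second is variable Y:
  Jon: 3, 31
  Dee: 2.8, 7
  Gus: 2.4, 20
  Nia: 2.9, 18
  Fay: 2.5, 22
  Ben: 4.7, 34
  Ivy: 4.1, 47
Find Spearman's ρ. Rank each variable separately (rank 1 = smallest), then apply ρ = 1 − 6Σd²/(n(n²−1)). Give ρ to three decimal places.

Ranks of variable 1: 5, 3, 1, 4, 2, 7, 6
Ranks of variable 2: 5, 1, 3, 2, 4, 6, 7
d = r₁ − r₂: 0, 2, -2, 2, -2, 1, -1
d²: 0, 4, 4, 4, 4, 1, 1; Σd² = 18
ρ = 1 − 6·18/(7·48) = 1 − 108/336 = 0.679

0.679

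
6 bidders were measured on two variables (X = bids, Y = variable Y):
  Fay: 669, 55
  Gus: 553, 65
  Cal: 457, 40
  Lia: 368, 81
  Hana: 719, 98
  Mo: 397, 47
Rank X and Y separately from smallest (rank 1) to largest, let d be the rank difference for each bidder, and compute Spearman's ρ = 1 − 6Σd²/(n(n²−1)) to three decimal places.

Ranks of variable 1: 5, 4, 3, 1, 6, 2
Ranks of variable 2: 3, 4, 1, 5, 6, 2
d = r₁ − r₂: 2, 0, 2, -4, 0, 0
d²: 4, 0, 4, 16, 0, 0; Σd² = 24
ρ = 1 − 6·24/(6·35) = 1 − 144/210 = 0.314

0.314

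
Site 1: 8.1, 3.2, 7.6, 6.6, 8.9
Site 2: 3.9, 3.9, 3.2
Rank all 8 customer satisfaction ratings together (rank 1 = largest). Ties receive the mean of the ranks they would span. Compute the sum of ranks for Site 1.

Sorted (descending): 8.9, 8.1, 7.6, 6.6, 3.9, 3.9, 3.2, 3.2
The 2 values of 3.9 occupy positions 5–6 → average rank (5+6)/2 = 5.5.
The 2 values of 3.2 occupy positions 7–8 → average rank (7+8)/2 = 7.5.
Site 1 values → pooled ranks: 8.1→2, 3.2→7.5, 7.6→3, 6.6→4, 8.9→1
Rank sum = 2 + 7.5 + 3 + 4 + 1 = 17.5

17.5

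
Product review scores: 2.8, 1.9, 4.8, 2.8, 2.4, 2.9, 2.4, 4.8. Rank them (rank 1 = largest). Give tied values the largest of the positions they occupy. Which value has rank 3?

2.9

Sorted (descending): 4.8, 4.8, 2.9, 2.8, 2.8, 2.4, 2.4, 1.9
The 2 values of 4.8 occupy positions 1–2 → each gets rank 2.
The 2 values of 2.8 occupy positions 4–5 → each gets rank 5.
The 2 values of 2.4 occupy positions 6–7 → each gets rank 7.
Rank 3 → value 2.9.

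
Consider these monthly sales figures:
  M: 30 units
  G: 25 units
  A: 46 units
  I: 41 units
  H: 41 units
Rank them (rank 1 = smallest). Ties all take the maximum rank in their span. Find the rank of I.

4

Sorted (ascending): 25, 30, 41, 41, 46
The 2 values of 41 occupy positions 3–4 → each gets rank 4.
I has value 41 units → rank 4.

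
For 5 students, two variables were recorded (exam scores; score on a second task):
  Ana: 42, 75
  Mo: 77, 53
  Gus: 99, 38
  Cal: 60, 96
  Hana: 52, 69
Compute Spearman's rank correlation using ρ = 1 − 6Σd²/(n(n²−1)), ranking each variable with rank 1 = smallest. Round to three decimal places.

-0.700

Ranks of variable 1: 1, 4, 5, 3, 2
Ranks of variable 2: 4, 2, 1, 5, 3
d = r₁ − r₂: -3, 2, 4, -2, -1
d²: 9, 4, 16, 4, 1; Σd² = 34
ρ = 1 − 6·34/(5·24) = 1 − 204/120 = -0.700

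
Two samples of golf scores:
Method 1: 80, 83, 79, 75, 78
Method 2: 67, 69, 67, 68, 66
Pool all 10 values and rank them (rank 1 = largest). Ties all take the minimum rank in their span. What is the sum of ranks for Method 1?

15

Sorted (descending): 83, 80, 79, 78, 75, 69, 68, 67, 67, 66
The 2 values of 67 occupy positions 8–9 → each gets rank 8.
Method 1 values → pooled ranks: 80→2, 83→1, 79→3, 75→5, 78→4
Rank sum = 2 + 1 + 3 + 5 + 4 = 15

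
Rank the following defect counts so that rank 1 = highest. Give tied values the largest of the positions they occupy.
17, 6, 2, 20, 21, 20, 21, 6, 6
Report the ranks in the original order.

5, 8, 9, 4, 2, 4, 2, 8, 8

Sorted (descending): 21, 21, 20, 20, 17, 6, 6, 6, 2
The 2 values of 21 occupy positions 1–2 → each gets rank 2.
The 2 values of 20 occupy positions 3–4 → each gets rank 4.
The 3 values of 6 occupy positions 6–8 → each gets rank 8.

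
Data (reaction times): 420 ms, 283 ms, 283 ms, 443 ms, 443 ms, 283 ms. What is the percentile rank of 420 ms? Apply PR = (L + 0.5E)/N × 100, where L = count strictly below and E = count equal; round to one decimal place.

58.3

N = 6.
Strictly below 420: 3. Equal to 420: 1.
PR = (3 + 0.5·1)/6 × 100 = 58.3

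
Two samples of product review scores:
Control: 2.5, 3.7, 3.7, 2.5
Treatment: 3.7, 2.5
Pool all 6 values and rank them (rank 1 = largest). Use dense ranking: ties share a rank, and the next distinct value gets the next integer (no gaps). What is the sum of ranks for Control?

Sorted (descending): 3.7, 3.7, 3.7, 2.5, 2.5, 2.5
The 3 values of 3.7 share dense rank 1.
The 3 values of 2.5 share dense rank 2.
Control values → pooled ranks: 2.5→2, 3.7→1, 3.7→1, 2.5→2
Rank sum = 2 + 1 + 1 + 2 = 6

6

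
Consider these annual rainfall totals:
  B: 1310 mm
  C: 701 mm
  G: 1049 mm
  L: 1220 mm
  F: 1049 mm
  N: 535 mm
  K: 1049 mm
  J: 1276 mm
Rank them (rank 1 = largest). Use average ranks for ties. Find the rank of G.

Sorted (descending): 1310, 1276, 1220, 1049, 1049, 1049, 701, 535
The 3 values of 1049 occupy positions 4–6 → average rank 5.
G has value 1049 mm → rank 5.

5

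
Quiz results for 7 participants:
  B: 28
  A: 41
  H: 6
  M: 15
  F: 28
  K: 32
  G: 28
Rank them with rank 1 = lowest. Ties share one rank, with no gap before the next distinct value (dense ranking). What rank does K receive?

4

Sorted (ascending): 6, 15, 28, 28, 28, 32, 41
The 3 values of 28 share dense rank 3.
Remaining distinct values take the next consecutive integers.
K has value 32 → rank 4.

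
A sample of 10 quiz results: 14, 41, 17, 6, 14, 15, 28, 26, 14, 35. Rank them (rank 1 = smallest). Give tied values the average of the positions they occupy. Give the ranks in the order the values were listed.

3, 10, 6, 1, 3, 5, 8, 7, 3, 9

Sorted (ascending): 6, 14, 14, 14, 15, 17, 26, 28, 35, 41
The 3 values of 14 occupy positions 2–4 → average rank 3.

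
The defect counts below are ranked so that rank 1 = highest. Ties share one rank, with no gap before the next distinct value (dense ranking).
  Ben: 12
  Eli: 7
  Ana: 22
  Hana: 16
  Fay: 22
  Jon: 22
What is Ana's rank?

Sorted (descending): 22, 22, 22, 16, 12, 7
The 3 values of 22 share dense rank 1.
Remaining distinct values take the next consecutive integers.
Ana has value 22 → rank 1.

1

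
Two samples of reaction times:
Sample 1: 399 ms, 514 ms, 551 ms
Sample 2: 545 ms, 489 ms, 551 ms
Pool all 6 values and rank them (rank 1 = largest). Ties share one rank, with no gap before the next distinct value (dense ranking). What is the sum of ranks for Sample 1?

9

Sorted (descending): 551, 551, 545, 514, 489, 399
The 2 values of 551 share dense rank 1.
Remaining distinct values take the next consecutive integers.
Sample 1 values → pooled ranks: 399→5, 514→3, 551→1
Rank sum = 5 + 3 + 1 = 9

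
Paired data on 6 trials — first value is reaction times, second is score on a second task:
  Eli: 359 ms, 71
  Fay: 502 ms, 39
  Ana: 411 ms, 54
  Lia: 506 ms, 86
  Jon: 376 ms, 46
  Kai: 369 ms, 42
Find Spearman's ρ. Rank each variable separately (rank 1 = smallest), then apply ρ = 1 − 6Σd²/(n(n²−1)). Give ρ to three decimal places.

0.086

Ranks of variable 1: 1, 5, 4, 6, 3, 2
Ranks of variable 2: 5, 1, 4, 6, 3, 2
d = r₁ − r₂: -4, 4, 0, 0, 0, 0
d²: 16, 16, 0, 0, 0, 0; Σd² = 32
ρ = 1 − 6·32/(6·35) = 1 − 192/210 = 0.086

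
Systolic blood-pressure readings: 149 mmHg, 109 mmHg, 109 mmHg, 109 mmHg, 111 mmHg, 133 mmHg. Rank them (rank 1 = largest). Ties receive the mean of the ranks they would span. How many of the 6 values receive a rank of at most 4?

Sorted (descending): 149, 133, 111, 109, 109, 109
The 3 values of 109 occupy positions 4–6 → average rank 5.
Ranks ≤ 4: {1, 2, 3} → 3 values.

3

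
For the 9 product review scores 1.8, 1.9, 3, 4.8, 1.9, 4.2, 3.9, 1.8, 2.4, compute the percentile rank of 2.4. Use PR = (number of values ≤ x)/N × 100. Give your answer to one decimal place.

55.6

N = 9.
Strictly below 2.4: 4. Equal to 2.4: 1.
PR = 5/9 × 100 = 55.6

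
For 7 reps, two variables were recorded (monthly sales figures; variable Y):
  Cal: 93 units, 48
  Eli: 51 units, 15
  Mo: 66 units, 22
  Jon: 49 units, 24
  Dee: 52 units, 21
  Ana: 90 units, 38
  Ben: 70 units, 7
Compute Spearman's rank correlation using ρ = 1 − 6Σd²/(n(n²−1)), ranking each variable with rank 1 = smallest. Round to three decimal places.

Ranks of variable 1: 7, 2, 4, 1, 3, 6, 5
Ranks of variable 2: 7, 2, 4, 5, 3, 6, 1
d = r₁ − r₂: 0, 0, 0, -4, 0, 0, 4
d²: 0, 0, 0, 16, 0, 0, 16; Σd² = 32
ρ = 1 − 6·32/(7·48) = 1 − 192/336 = 0.429

0.429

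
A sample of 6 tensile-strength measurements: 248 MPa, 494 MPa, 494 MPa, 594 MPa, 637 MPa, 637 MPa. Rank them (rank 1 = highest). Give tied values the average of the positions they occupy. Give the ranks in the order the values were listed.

6, 4.5, 4.5, 3, 1.5, 1.5

Sorted (descending): 637, 637, 594, 494, 494, 248
The 2 values of 637 occupy positions 1–2 → average rank (1+2)/2 = 1.5.
The 2 values of 494 occupy positions 4–5 → average rank (4+5)/2 = 4.5.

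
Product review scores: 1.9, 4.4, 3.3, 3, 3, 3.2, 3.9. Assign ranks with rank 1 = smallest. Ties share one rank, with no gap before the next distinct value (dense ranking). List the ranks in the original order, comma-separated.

1, 6, 4, 2, 2, 3, 5

Sorted (ascending): 1.9, 3, 3, 3.2, 3.3, 3.9, 4.4
The 2 values of 3 share dense rank 2.
Remaining distinct values take the next consecutive integers.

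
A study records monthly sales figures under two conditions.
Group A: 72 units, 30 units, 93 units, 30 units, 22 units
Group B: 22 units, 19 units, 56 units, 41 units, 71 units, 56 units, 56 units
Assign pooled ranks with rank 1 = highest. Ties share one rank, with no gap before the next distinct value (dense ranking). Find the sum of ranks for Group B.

Sorted (descending): 93, 72, 71, 56, 56, 56, 41, 30, 30, 22, 22, 19
The 3 values of 56 share dense rank 4.
The 2 values of 30 share dense rank 6.
The 2 values of 22 share dense rank 7.
Remaining distinct values take the next consecutive integers.
Group B values → pooled ranks: 22→7, 19→8, 56→4, 41→5, 71→3, 56→4, 56→4
Rank sum = 7 + 8 + 4 + 5 + 3 + 4 + 4 = 35

35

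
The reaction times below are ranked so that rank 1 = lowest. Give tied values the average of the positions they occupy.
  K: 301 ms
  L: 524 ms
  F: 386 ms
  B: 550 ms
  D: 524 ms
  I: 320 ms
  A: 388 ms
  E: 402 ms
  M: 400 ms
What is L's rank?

Sorted (ascending): 301, 320, 386, 388, 400, 402, 524, 524, 550
The 2 values of 524 occupy positions 7–8 → average rank (7+8)/2 = 7.5.
L has value 524 ms → rank 7.5.

7.5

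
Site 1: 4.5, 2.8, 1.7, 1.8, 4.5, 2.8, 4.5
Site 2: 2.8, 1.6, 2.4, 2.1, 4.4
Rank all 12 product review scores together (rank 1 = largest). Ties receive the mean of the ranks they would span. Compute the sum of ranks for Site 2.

Sorted (descending): 4.5, 4.5, 4.5, 4.4, 2.8, 2.8, 2.8, 2.4, 2.1, 1.8, 1.7, 1.6
The 3 values of 4.5 occupy positions 1–3 → average rank 2.
The 3 values of 2.8 occupy positions 5–7 → average rank 6.
Site 2 values → pooled ranks: 2.8→6, 1.6→12, 2.4→8, 2.1→9, 4.4→4
Rank sum = 6 + 12 + 8 + 9 + 4 = 39

39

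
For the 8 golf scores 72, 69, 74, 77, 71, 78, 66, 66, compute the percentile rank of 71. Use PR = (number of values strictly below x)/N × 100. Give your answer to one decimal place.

N = 8.
Strictly below 71: 3. Equal to 71: 1.
PR = 3/8 × 100 = 37.5

37.5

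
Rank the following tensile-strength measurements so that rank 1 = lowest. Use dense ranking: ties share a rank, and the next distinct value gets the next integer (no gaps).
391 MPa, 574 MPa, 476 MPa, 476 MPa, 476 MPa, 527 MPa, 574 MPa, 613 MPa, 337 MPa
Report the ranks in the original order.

2, 5, 3, 3, 3, 4, 5, 6, 1

Sorted (ascending): 337, 391, 476, 476, 476, 527, 574, 574, 613
The 3 values of 476 share dense rank 3.
The 2 values of 574 share dense rank 5.
Remaining distinct values take the next consecutive integers.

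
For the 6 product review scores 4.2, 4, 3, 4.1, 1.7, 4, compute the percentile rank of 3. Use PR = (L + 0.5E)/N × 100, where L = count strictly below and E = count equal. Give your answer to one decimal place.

N = 6.
Strictly below 3: 1. Equal to 3: 1.
PR = (1 + 0.5·1)/6 × 100 = 25.0

25.0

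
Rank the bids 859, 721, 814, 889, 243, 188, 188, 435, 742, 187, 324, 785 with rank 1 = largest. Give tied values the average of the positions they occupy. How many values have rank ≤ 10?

9

Sorted (descending): 889, 859, 814, 785, 742, 721, 435, 324, 243, 188, 188, 187
The 2 values of 188 occupy positions 10–11 → average rank (10+11)/2 = 10.5.
Ranks ≤ 10: {1, 2, 3, 4, 5, 6, 7, 8, 9} → 9 values.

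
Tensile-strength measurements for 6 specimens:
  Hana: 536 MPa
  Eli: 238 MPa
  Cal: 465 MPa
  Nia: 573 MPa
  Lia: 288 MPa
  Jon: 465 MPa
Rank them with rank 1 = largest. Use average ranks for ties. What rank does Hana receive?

2

Sorted (descending): 573, 536, 465, 465, 288, 238
The 2 values of 465 occupy positions 3–4 → average rank (3+4)/2 = 3.5.
Hana has value 536 MPa → rank 2.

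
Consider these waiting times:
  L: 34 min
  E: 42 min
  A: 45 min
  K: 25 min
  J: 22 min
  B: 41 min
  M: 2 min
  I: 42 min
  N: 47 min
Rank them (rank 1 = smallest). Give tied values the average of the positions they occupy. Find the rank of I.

6.5

Sorted (ascending): 2, 22, 25, 34, 41, 42, 42, 45, 47
The 2 values of 42 occupy positions 6–7 → average rank (6+7)/2 = 6.5.
I has value 42 min → rank 6.5.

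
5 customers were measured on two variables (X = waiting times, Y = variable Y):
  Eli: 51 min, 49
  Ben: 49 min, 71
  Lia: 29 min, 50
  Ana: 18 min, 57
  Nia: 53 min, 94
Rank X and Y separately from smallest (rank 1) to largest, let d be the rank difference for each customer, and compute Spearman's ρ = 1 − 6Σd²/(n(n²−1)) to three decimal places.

Ranks of variable 1: 4, 3, 2, 1, 5
Ranks of variable 2: 1, 4, 2, 3, 5
d = r₁ − r₂: 3, -1, 0, -2, 0
d²: 9, 1, 0, 4, 0; Σd² = 14
ρ = 1 − 6·14/(5·24) = 1 − 84/120 = 0.300

0.300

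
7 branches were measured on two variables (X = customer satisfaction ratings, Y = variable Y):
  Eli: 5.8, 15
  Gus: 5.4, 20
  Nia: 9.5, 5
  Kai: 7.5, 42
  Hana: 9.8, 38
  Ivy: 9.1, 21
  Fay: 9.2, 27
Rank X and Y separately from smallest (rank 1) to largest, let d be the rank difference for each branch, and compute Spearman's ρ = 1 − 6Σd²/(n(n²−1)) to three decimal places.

Ranks of variable 1: 2, 1, 6, 3, 7, 4, 5
Ranks of variable 2: 2, 3, 1, 7, 6, 4, 5
d = r₁ − r₂: 0, -2, 5, -4, 1, 0, 0
d²: 0, 4, 25, 16, 1, 0, 0; Σd² = 46
ρ = 1 − 6·46/(7·48) = 1 − 276/336 = 0.179

0.179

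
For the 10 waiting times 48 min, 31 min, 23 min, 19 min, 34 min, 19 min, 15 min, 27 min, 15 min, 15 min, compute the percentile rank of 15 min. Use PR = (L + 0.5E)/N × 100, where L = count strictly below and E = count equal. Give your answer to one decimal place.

N = 10.
Strictly below 15: 0. Equal to 15: 3.
PR = (0 + 0.5·3)/10 × 100 = 15.0

15.0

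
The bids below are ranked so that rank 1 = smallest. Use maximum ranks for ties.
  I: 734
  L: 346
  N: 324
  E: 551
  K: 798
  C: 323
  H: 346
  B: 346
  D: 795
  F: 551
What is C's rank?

1

Sorted (ascending): 323, 324, 346, 346, 346, 551, 551, 734, 795, 798
The 3 values of 346 occupy positions 3–5 → each gets rank 5.
The 2 values of 551 occupy positions 6–7 → each gets rank 7.
C has value 323 → rank 1.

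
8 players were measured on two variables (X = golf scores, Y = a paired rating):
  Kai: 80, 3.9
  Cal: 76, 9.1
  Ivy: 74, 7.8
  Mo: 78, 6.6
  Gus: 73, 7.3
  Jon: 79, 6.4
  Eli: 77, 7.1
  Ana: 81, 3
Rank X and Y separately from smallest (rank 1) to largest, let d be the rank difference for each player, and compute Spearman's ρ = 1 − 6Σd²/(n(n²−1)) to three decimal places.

Ranks of variable 1: 7, 3, 2, 5, 1, 6, 4, 8
Ranks of variable 2: 2, 8, 7, 4, 6, 3, 5, 1
d = r₁ − r₂: 5, -5, -5, 1, -5, 3, -1, 7
d²: 25, 25, 25, 1, 25, 9, 1, 49; Σd² = 160
ρ = 1 − 6·160/(8·63) = 1 − 960/504 = -0.905

-0.905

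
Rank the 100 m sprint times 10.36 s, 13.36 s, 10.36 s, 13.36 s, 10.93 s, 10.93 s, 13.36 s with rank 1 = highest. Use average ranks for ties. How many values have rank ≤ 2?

Sorted (descending): 13.36, 13.36, 13.36, 10.93, 10.93, 10.36, 10.36
The 3 values of 13.36 occupy positions 1–3 → average rank 2.
The 2 values of 10.93 occupy positions 4–5 → average rank (4+5)/2 = 4.5.
The 2 values of 10.36 occupy positions 6–7 → average rank (6+7)/2 = 6.5.
Ranks ≤ 2: {2, 2, 2} → 3 values.

3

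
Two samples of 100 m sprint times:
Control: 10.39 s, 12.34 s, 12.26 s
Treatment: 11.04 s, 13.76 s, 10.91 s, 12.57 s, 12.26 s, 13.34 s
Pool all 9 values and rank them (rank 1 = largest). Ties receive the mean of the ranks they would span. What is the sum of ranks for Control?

18.5

Sorted (descending): 13.76, 13.34, 12.57, 12.34, 12.26, 12.26, 11.04, 10.91, 10.39
The 2 values of 12.26 occupy positions 5–6 → average rank (5+6)/2 = 5.5.
Control values → pooled ranks: 10.39→9, 12.34→4, 12.26→5.5
Rank sum = 9 + 4 + 5.5 = 18.5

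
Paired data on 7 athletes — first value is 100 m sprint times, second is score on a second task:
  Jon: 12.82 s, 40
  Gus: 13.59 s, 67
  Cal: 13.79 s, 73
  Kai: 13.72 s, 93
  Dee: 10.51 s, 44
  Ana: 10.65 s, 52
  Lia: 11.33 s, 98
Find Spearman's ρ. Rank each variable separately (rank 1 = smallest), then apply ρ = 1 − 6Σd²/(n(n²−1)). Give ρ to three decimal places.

Ranks of variable 1: 4, 5, 7, 6, 1, 2, 3
Ranks of variable 2: 1, 4, 5, 6, 2, 3, 7
d = r₁ − r₂: 3, 1, 2, 0, -1, -1, -4
d²: 9, 1, 4, 0, 1, 1, 16; Σd² = 32
ρ = 1 − 6·32/(7·48) = 1 − 192/336 = 0.429

0.429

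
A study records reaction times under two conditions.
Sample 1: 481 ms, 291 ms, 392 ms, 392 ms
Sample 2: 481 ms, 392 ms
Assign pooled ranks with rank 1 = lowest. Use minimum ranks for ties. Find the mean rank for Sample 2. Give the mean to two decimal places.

3.50

Sorted (ascending): 291, 392, 392, 392, 481, 481
The 3 values of 392 occupy positions 2–4 → each gets rank 2.
The 2 values of 481 occupy positions 5–6 → each gets rank 5.
Sample 2 values → pooled ranks: 481→5, 392→2
Mean rank = (5 + 2) / 2 = 3.50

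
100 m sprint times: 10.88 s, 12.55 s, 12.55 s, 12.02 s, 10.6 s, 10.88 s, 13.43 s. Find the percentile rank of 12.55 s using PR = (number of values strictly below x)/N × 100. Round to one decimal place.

N = 7.
Strictly below 12.55: 4. Equal to 12.55: 2.
PR = 4/7 × 100 = 57.1

57.1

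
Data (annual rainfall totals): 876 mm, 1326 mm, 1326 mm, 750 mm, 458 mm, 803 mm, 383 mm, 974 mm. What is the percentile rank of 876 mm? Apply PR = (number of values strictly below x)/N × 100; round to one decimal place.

50.0

N = 8.
Strictly below 876: 4. Equal to 876: 1.
PR = 4/8 × 100 = 50.0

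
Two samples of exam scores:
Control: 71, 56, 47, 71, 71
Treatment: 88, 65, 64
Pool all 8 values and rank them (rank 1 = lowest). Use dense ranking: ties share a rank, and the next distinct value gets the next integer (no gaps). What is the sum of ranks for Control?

18

Sorted (ascending): 47, 56, 64, 65, 71, 71, 71, 88
The 3 values of 71 share dense rank 5.
Remaining distinct values take the next consecutive integers.
Control values → pooled ranks: 71→5, 56→2, 47→1, 71→5, 71→5
Rank sum = 5 + 2 + 1 + 5 + 5 = 18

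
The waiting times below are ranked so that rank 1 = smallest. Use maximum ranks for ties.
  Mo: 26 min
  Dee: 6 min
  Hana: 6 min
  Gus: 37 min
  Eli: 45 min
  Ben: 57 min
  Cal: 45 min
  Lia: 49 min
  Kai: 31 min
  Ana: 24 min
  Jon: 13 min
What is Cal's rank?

Sorted (ascending): 6, 6, 13, 24, 26, 31, 37, 45, 45, 49, 57
The 2 values of 6 occupy positions 1–2 → each gets rank 2.
The 2 values of 45 occupy positions 8–9 → each gets rank 9.
Cal has value 45 min → rank 9.

9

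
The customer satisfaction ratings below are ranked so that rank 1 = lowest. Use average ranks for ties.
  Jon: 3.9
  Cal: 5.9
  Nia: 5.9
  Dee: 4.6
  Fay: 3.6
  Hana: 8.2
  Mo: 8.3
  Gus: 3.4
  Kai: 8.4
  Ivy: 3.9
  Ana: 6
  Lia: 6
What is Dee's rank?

5

Sorted (ascending): 3.4, 3.6, 3.9, 3.9, 4.6, 5.9, 5.9, 6, 6, 8.2, 8.3, 8.4
The 2 values of 3.9 occupy positions 3–4 → average rank (3+4)/2 = 3.5.
The 2 values of 5.9 occupy positions 6–7 → average rank (6+7)/2 = 6.5.
The 2 values of 6 occupy positions 8–9 → average rank (8+9)/2 = 8.5.
Dee has value 4.6 → rank 5.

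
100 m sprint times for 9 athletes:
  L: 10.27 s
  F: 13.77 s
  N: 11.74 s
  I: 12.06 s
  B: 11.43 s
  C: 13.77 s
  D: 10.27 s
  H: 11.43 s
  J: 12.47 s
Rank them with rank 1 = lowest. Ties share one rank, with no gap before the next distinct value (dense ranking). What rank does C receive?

6

Sorted (ascending): 10.27, 10.27, 11.43, 11.43, 11.74, 12.06, 12.47, 13.77, 13.77
The 2 values of 10.27 share dense rank 1.
The 2 values of 11.43 share dense rank 2.
The 2 values of 13.77 share dense rank 6.
Remaining distinct values take the next consecutive integers.
C has value 13.77 s → rank 6.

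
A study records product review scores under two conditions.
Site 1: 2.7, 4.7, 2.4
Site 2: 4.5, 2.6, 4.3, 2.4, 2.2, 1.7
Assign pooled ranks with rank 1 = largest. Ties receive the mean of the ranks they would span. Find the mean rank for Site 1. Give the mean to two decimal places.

Sorted (descending): 4.7, 4.5, 4.3, 2.7, 2.6, 2.4, 2.4, 2.2, 1.7
The 2 values of 2.4 occupy positions 6–7 → average rank (6+7)/2 = 6.5.
Site 1 values → pooled ranks: 2.7→4, 4.7→1, 2.4→6.5
Mean rank = (4 + 1 + 6.5) / 3 = 3.83

3.83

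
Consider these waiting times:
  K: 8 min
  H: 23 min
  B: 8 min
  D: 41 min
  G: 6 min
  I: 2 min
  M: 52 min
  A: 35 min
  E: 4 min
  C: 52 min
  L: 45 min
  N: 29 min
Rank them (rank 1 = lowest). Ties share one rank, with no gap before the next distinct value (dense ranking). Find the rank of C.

Sorted (ascending): 2, 4, 6, 8, 8, 23, 29, 35, 41, 45, 52, 52
The 2 values of 8 share dense rank 4.
The 2 values of 52 share dense rank 10.
Remaining distinct values take the next consecutive integers.
C has value 52 min → rank 10.

10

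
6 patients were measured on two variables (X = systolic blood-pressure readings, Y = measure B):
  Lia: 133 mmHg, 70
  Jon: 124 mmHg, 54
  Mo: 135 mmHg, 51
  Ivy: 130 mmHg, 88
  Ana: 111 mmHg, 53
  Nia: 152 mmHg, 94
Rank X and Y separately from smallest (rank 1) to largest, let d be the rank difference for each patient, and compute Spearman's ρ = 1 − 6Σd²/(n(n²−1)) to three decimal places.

0.371

Ranks of variable 1: 4, 2, 5, 3, 1, 6
Ranks of variable 2: 4, 3, 1, 5, 2, 6
d = r₁ − r₂: 0, -1, 4, -2, -1, 0
d²: 0, 1, 16, 4, 1, 0; Σd² = 22
ρ = 1 − 6·22/(6·35) = 1 − 132/210 = 0.371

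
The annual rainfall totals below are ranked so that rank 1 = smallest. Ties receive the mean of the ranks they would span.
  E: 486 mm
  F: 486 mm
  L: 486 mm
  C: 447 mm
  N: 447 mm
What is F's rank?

Sorted (ascending): 447, 447, 486, 486, 486
The 2 values of 447 occupy positions 1–2 → average rank (1+2)/2 = 1.5.
The 3 values of 486 occupy positions 3–5 → average rank 4.
F has value 486 mm → rank 4.

4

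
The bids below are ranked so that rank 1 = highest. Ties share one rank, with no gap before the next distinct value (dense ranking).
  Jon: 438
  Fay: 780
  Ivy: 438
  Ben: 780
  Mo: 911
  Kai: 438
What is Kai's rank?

Sorted (descending): 911, 780, 780, 438, 438, 438
The 2 values of 780 share dense rank 2.
The 3 values of 438 share dense rank 3.
Remaining distinct values take the next consecutive integers.
Kai has value 438 → rank 3.

3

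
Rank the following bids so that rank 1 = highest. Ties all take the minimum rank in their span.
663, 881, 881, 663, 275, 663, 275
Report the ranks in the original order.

Sorted (descending): 881, 881, 663, 663, 663, 275, 275
The 2 values of 881 occupy positions 1–2 → each gets rank 1.
The 3 values of 663 occupy positions 3–5 → each gets rank 3.
The 2 values of 275 occupy positions 6–7 → each gets rank 6.

3, 1, 1, 3, 6, 3, 6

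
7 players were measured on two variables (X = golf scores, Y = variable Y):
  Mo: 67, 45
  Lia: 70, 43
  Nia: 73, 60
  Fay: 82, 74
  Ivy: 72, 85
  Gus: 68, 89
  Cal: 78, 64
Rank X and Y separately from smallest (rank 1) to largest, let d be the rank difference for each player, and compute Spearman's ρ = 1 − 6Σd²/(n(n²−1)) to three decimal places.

Ranks of variable 1: 1, 3, 5, 7, 4, 2, 6
Ranks of variable 2: 2, 1, 3, 5, 6, 7, 4
d = r₁ − r₂: -1, 2, 2, 2, -2, -5, 2
d²: 1, 4, 4, 4, 4, 25, 4; Σd² = 46
ρ = 1 − 6·46/(7·48) = 1 − 276/336 = 0.179

0.179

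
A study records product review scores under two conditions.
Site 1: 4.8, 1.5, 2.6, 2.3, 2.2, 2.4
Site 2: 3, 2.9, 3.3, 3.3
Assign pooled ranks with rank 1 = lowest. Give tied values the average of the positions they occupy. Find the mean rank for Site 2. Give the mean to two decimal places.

Sorted (ascending): 1.5, 2.2, 2.3, 2.4, 2.6, 2.9, 3, 3.3, 3.3, 4.8
The 2 values of 3.3 occupy positions 8–9 → average rank (8+9)/2 = 8.5.
Site 2 values → pooled ranks: 3→7, 2.9→6, 3.3→8.5, 3.3→8.5
Mean rank = (7 + 6 + 8.5 + 8.5) / 4 = 7.50

7.50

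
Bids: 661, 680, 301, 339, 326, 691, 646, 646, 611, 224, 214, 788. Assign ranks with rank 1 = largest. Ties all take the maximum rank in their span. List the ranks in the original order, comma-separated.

4, 3, 10, 8, 9, 2, 6, 6, 7, 11, 12, 1

Sorted (descending): 788, 691, 680, 661, 646, 646, 611, 339, 326, 301, 224, 214
The 2 values of 646 occupy positions 5–6 → each gets rank 6.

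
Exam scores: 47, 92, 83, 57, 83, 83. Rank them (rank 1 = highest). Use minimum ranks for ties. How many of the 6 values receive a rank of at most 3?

4

Sorted (descending): 92, 83, 83, 83, 57, 47
The 3 values of 83 occupy positions 2–4 → each gets rank 2.
Ranks ≤ 3: {1, 2, 2, 2} → 4 values.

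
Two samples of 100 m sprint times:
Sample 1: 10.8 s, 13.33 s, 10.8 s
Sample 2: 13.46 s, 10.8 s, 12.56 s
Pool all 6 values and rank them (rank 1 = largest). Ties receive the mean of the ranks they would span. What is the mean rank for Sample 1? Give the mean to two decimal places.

4.00

Sorted (descending): 13.46, 13.33, 12.56, 10.8, 10.8, 10.8
The 3 values of 10.8 occupy positions 4–6 → average rank 5.
Sample 1 values → pooled ranks: 10.8→5, 13.33→2, 10.8→5
Mean rank = (5 + 2 + 5) / 3 = 4.00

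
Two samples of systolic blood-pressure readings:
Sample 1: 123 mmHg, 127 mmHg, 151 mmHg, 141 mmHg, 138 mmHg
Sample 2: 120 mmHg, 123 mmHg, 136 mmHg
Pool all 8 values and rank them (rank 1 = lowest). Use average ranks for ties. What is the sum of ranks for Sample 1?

Sorted (ascending): 120, 123, 123, 127, 136, 138, 141, 151
The 2 values of 123 occupy positions 2–3 → average rank (2+3)/2 = 2.5.
Sample 1 values → pooled ranks: 123→2.5, 127→4, 151→8, 141→7, 138→6
Rank sum = 2.5 + 4 + 8 + 7 + 6 = 27.5

27.5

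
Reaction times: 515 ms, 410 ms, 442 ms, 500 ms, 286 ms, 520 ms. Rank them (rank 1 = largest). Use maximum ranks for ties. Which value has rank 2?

515

Sorted (descending): 520, 515, 500, 442, 410, 286
No ties — each value takes its position as its rank.
Rank 2 → value 515.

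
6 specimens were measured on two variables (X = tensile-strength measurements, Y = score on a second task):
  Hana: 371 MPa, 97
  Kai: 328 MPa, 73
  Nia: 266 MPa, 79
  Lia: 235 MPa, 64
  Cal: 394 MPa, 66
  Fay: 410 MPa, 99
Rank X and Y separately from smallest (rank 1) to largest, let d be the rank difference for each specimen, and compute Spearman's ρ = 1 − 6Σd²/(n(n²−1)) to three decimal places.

Ranks of variable 1: 4, 3, 2, 1, 5, 6
Ranks of variable 2: 5, 3, 4, 1, 2, 6
d = r₁ − r₂: -1, 0, -2, 0, 3, 0
d²: 1, 0, 4, 0, 9, 0; Σd² = 14
ρ = 1 − 6·14/(6·35) = 1 − 84/210 = 0.600

0.600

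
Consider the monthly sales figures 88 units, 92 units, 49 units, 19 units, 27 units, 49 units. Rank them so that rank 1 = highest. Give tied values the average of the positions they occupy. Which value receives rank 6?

Sorted (descending): 92, 88, 49, 49, 27, 19
The 2 values of 49 occupy positions 3–4 → average rank (3+4)/2 = 3.5.
Rank 6 → value 19.

19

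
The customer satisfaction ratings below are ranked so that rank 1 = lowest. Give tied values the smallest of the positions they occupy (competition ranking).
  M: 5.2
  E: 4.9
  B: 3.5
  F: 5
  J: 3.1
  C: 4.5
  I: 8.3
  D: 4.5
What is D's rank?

Sorted (ascending): 3.1, 3.5, 4.5, 4.5, 4.9, 5, 5.2, 8.3
The 2 values of 4.5 occupy positions 3–4 → each gets rank 3.
D has value 4.5 → rank 3.

3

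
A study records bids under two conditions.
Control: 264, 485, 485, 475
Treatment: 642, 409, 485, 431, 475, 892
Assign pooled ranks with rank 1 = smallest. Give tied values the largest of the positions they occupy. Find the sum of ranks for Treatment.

37

Sorted (ascending): 264, 409, 431, 475, 475, 485, 485, 485, 642, 892
The 2 values of 475 occupy positions 4–5 → each gets rank 5.
The 3 values of 485 occupy positions 6–8 → each gets rank 8.
Treatment values → pooled ranks: 642→9, 409→2, 485→8, 431→3, 475→5, 892→10
Rank sum = 9 + 2 + 8 + 3 + 5 + 10 = 37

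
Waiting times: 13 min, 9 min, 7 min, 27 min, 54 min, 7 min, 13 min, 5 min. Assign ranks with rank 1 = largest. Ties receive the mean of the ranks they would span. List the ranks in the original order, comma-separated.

Sorted (descending): 54, 27, 13, 13, 9, 7, 7, 5
The 2 values of 13 occupy positions 3–4 → average rank (3+4)/2 = 3.5.
The 2 values of 7 occupy positions 6–7 → average rank (6+7)/2 = 6.5.

3.5, 5, 6.5, 2, 1, 6.5, 3.5, 8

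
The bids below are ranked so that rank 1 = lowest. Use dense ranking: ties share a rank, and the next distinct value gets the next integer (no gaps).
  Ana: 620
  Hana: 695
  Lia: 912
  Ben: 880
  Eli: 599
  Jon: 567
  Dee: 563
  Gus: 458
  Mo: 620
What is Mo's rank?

5

Sorted (ascending): 458, 563, 567, 599, 620, 620, 695, 880, 912
The 2 values of 620 share dense rank 5.
Remaining distinct values take the next consecutive integers.
Mo has value 620 → rank 5.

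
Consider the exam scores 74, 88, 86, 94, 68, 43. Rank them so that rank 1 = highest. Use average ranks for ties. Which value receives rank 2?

Sorted (descending): 94, 88, 86, 74, 68, 43
No ties — each value takes its position as its rank.
Rank 2 → value 88.

88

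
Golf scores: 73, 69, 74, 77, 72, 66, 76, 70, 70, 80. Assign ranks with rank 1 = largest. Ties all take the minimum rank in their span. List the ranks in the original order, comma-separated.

Sorted (descending): 80, 77, 76, 74, 73, 72, 70, 70, 69, 66
The 2 values of 70 occupy positions 7–8 → each gets rank 7.

5, 9, 4, 2, 6, 10, 3, 7, 7, 1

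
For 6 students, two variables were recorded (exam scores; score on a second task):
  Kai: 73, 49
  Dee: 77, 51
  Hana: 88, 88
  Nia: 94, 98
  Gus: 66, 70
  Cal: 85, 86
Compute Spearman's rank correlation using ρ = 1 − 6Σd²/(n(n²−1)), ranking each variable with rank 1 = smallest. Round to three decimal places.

0.829

Ranks of variable 1: 2, 3, 5, 6, 1, 4
Ranks of variable 2: 1, 2, 5, 6, 3, 4
d = r₁ − r₂: 1, 1, 0, 0, -2, 0
d²: 1, 1, 0, 0, 4, 0; Σd² = 6
ρ = 1 − 6·6/(6·35) = 1 − 36/210 = 0.829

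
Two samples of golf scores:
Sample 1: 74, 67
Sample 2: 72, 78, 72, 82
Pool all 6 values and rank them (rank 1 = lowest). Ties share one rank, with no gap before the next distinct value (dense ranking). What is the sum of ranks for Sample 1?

4

Sorted (ascending): 67, 72, 72, 74, 78, 82
The 2 values of 72 share dense rank 2.
Remaining distinct values take the next consecutive integers.
Sample 1 values → pooled ranks: 74→3, 67→1
Rank sum = 3 + 1 = 4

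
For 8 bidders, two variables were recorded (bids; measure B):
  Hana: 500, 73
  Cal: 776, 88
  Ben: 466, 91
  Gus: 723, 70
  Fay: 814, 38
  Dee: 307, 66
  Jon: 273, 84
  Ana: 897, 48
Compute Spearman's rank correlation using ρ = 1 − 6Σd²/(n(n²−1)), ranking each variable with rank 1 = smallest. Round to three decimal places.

-0.500

Ranks of variable 1: 4, 6, 3, 5, 7, 2, 1, 8
Ranks of variable 2: 5, 7, 8, 4, 1, 3, 6, 2
d = r₁ − r₂: -1, -1, -5, 1, 6, -1, -5, 6
d²: 1, 1, 25, 1, 36, 1, 25, 36; Σd² = 126
ρ = 1 − 6·126/(8·63) = 1 − 756/504 = -0.500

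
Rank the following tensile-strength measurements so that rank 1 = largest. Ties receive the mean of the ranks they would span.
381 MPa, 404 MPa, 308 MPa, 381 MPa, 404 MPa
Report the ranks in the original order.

3.5, 1.5, 5, 3.5, 1.5

Sorted (descending): 404, 404, 381, 381, 308
The 2 values of 404 occupy positions 1–2 → average rank (1+2)/2 = 1.5.
The 2 values of 381 occupy positions 3–4 → average rank (3+4)/2 = 3.5.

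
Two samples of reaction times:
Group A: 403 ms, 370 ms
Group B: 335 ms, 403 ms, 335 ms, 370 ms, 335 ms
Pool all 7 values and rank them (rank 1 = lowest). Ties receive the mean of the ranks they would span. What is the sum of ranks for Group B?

Sorted (ascending): 335, 335, 335, 370, 370, 403, 403
The 3 values of 335 occupy positions 1–3 → average rank 2.
The 2 values of 370 occupy positions 4–5 → average rank (4+5)/2 = 4.5.
The 2 values of 403 occupy positions 6–7 → average rank (6+7)/2 = 6.5.
Group B values → pooled ranks: 335→2, 403→6.5, 335→2, 370→4.5, 335→2
Rank sum = 2 + 6.5 + 2 + 4.5 + 2 = 17

17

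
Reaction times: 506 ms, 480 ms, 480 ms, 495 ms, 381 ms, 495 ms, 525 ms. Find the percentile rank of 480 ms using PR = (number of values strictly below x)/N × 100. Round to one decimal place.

14.3

N = 7.
Strictly below 480: 1. Equal to 480: 2.
PR = 1/7 × 100 = 14.3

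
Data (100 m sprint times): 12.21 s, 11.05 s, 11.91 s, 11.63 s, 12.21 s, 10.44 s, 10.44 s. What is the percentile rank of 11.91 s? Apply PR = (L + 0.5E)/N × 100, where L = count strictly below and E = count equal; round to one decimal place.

64.3

N = 7.
Strictly below 11.91: 4. Equal to 11.91: 1.
PR = (4 + 0.5·1)/7 × 100 = 64.3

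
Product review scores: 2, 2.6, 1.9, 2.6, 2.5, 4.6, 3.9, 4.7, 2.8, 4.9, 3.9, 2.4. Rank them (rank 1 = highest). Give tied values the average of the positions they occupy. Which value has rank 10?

2.4

Sorted (descending): 4.9, 4.7, 4.6, 3.9, 3.9, 2.8, 2.6, 2.6, 2.5, 2.4, 2, 1.9
The 2 values of 3.9 occupy positions 4–5 → average rank (4+5)/2 = 4.5.
The 2 values of 2.6 occupy positions 7–8 → average rank (7+8)/2 = 7.5.
Rank 10 → value 2.4.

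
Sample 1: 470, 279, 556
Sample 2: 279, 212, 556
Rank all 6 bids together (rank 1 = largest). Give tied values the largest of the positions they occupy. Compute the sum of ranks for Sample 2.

13

Sorted (descending): 556, 556, 470, 279, 279, 212
The 2 values of 556 occupy positions 1–2 → each gets rank 2.
The 2 values of 279 occupy positions 4–5 → each gets rank 5.
Sample 2 values → pooled ranks: 279→5, 212→6, 556→2
Rank sum = 5 + 6 + 2 = 13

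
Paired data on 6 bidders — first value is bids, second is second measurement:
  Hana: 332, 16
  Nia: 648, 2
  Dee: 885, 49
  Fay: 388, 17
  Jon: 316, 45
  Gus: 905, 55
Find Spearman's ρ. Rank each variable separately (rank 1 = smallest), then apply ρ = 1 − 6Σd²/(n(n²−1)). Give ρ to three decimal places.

Ranks of variable 1: 2, 4, 5, 3, 1, 6
Ranks of variable 2: 2, 1, 5, 3, 4, 6
d = r₁ − r₂: 0, 3, 0, 0, -3, 0
d²: 0, 9, 0, 0, 9, 0; Σd² = 18
ρ = 1 − 6·18/(6·35) = 1 − 108/210 = 0.486

0.486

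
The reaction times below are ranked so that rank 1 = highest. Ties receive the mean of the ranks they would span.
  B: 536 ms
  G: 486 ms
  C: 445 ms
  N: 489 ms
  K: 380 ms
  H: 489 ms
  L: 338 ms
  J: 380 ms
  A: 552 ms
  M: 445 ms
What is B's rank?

2

Sorted (descending): 552, 536, 489, 489, 486, 445, 445, 380, 380, 338
The 2 values of 489 occupy positions 3–4 → average rank (3+4)/2 = 3.5.
The 2 values of 445 occupy positions 6–7 → average rank (6+7)/2 = 6.5.
The 2 values of 380 occupy positions 8–9 → average rank (8+9)/2 = 8.5.
B has value 536 ms → rank 2.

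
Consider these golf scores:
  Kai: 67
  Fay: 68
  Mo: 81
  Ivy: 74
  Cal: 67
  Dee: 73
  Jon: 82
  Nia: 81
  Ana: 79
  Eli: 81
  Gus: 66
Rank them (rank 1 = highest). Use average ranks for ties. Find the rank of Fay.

Sorted (descending): 82, 81, 81, 81, 79, 74, 73, 68, 67, 67, 66
The 3 values of 81 occupy positions 2–4 → average rank 3.
The 2 values of 67 occupy positions 9–10 → average rank (9+10)/2 = 9.5.
Fay has value 68 → rank 8.

8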